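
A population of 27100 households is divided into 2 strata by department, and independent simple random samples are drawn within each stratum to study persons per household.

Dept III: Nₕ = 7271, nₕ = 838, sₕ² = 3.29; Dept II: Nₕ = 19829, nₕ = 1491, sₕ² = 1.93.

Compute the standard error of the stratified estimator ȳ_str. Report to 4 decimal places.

0.0298

Var(ȳ_str) = Σₕ Wₕ²(1 − fₕ)sₕ²/nₕ with Wₕ = Nₕ/N, N = 27100.
Dept III: Wₕ = 0.26830258; term = 0.26830258²·(1 − 0.11525237)·3.29/838 = 2.5004662 × 10^-4.
Dept II: Wₕ = 0.73169742; term = 0.73169742²·(1 − 0.07519290)·1.93/1491 = 6.409053 × 10^-4.
Sum = 8.9095192 × 10^-4.
SE = √(8.9095192 × 10^-4) = 0.0298.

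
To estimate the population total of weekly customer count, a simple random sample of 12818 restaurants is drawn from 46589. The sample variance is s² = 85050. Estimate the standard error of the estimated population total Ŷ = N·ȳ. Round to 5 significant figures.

Var(Ŷ) = N²·Var(ȳ) = N²·(1 − n/N)·s²/n.
f = 12818/46589 = 0.27512932; Var(ȳ) = 0.72487068·85050/12818 = 4.8096623.
Var(Ŷ) = 46589² · 4.8096623 = 1.043954 × 10^10.
SE(Ŷ) = √(1.043954 × 10^10) = 102170.

102170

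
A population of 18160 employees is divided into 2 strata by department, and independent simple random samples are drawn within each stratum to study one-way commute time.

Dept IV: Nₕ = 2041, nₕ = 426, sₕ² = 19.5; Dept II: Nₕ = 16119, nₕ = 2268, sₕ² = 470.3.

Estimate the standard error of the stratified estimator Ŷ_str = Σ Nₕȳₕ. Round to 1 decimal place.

Var(Ŷ_str) = Σₕ Nₕ²(1 − fₕ)sₕ²/nₕ.
Dept IV: 2041²·(1 − 426/2041)·19.5/426 = 150883.08.
Dept II: 16119²·(1 − 2268/16119)·470.3/2268 = 4.6296819 × 10^7.
Sum = 4.6447702 × 10^7.
SE = √(4.6447702 × 10^7) = 6815.3.

6815.3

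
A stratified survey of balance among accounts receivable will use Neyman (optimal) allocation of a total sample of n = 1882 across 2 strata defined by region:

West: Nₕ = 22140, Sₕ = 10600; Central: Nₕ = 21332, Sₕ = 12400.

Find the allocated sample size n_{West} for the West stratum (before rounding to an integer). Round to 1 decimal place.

884.8

Neyman allocation: nₕ = n·NₕSₕ / Σⱼ NⱼSⱼ.
Σ NⱼSⱼ = 22140·10600 + 21332·12400 = 4.992008 × 10^8.
n_{West} = 1882·22140·10600 / (4.992008 × 10^8) = 884.8.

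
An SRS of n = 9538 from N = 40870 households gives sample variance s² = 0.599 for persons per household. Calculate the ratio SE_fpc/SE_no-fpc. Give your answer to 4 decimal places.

f = n/N = 9538/40870 = 0.23337411.
SE_no-fpc = √(s²/n) = 0.0079247351; SE_fpc = √((1−f)s²/n) = 0.0069386741.
Ratio = √(1−f) = 0.87557175.

0.8756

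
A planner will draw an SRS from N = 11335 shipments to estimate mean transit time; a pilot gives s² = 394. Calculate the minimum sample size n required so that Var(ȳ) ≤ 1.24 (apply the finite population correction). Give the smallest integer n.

310

Without fpc, n₀ = s²/D = 394/1.24 = 317.7419.
With fpc, (1 − n/N)·s²/n ≤ D requires n ≥ n₀/(1 + n₀/N) = 317.7419/(1 + 317.7419/11335) = 309.0779.
Rounding up, n = 310.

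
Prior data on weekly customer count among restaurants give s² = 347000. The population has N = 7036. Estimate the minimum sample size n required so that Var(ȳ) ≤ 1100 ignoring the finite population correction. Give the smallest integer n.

316

Without fpc, n₀ = s²/D = 347000/1100 = 315.4545.
Rounding up, n = 316.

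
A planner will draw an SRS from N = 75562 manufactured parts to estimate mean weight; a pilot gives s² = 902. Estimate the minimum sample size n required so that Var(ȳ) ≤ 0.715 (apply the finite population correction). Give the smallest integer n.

1241

Without fpc, n₀ = s²/D = 902/0.715 = 1261.5385.
With fpc, (1 − n/N)·s²/n ≤ D requires n ≥ n₀/(1 + n₀/N) = 1261.5385/(1 + 1261.5385/75562) = 1240.8225.
Rounding up, n = 1241.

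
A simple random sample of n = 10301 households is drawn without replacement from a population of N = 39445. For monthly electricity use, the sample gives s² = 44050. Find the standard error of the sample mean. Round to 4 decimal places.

1.7775

Under SRS without replacement, Var(ȳ) = (1 − f)·s²/n with f = n/N = 10301/39445 = 0.26114843.
Var(ȳ) = (1 − 0.26114843)·44050/10301 = 0.73885157·4.2762839 = 3.159539.
SE(ȳ) = √(3.159539) = 1.7775.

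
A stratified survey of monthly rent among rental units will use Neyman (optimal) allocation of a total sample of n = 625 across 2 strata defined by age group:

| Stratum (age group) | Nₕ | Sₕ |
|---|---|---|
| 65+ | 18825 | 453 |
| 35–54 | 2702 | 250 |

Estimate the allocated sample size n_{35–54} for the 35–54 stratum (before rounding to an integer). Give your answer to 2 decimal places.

45.87

Neyman allocation: nₕ = n·NₕSₕ / Σⱼ NⱼSⱼ.
Σ NⱼSⱼ = 18825·453 + 2702·250 = 9.203225 × 10^6.
n_{35–54} = 625·2702·250 / (9.203225 × 10^6) = 45.87.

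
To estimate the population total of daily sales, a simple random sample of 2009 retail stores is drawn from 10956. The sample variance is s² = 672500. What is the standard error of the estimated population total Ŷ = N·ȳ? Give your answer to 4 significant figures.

181100

Var(Ŷ) = N²·Var(ȳ) = N²·(1 − n/N)·s²/n.
f = 2009/10956 = 0.18336984; Var(ȳ) = 0.81663016·672500/2009 = 273.36176.
Var(Ŷ) = 10956² · 273.36176 = 3.2812688 × 10^10.
SE(Ŷ) = √(3.2812688 × 10^10) = 181100.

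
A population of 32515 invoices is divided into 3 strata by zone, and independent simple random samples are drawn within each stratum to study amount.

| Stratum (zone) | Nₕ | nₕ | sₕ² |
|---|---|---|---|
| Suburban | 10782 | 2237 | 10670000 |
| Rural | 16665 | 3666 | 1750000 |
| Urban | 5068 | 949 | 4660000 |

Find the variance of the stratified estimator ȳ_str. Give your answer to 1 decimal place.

610.4

Var(ȳ_str) = Σₕ Wₕ²(1 − fₕ)sₕ²/nₕ with Wₕ = Nₕ/N, N = 32515.
Suburban: Wₕ = 0.33160080; term = 0.33160080²·(1 − 0.20747542)·10670000/2237 = 415.6639.
Rural: Wₕ = 0.51253268; term = 0.51253268²·(1 − 0.21998200)·1750000/3666 = 97.812269.
Urban: Wₕ = 0.15586652; term = 0.15586652²·(1 − 0.18725335)·4660000/949 = 96.957316.
Sum = 610.43349.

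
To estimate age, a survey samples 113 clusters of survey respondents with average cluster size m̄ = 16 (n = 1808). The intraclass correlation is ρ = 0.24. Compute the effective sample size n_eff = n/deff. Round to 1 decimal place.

393.0

deff = 1 + (16 − 1)·0.24 = 1 + 3.6 = 4.6.
n_eff = 1808 / 4.6 = 393.0.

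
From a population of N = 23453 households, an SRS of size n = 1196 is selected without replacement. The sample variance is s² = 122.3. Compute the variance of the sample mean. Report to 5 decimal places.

0.09704

Under SRS without replacement, Var(ȳ) = (1 − f)·s²/n with f = n/N = 1196/23453 = 0.05099561.
Var(ȳ) = (1 − 0.05099561)·122.3/1196 = 0.94900439·0.10225753 = 0.09704284.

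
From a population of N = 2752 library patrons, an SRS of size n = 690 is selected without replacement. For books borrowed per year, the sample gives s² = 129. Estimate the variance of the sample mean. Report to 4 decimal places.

0.1401

Under SRS without replacement, Var(ȳ) = (1 − f)·s²/n with f = n/N = 690/2752 = 0.25072674.
Var(ȳ) = (1 − 0.25072674)·129/690 = 0.74927326·0.18695652 = 0.14008152.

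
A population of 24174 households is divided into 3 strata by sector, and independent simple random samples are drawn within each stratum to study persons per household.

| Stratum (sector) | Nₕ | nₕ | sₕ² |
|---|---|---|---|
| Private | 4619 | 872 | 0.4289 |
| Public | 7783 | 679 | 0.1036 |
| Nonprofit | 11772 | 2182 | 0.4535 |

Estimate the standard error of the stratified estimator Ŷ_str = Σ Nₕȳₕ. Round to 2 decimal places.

201.03

Var(Ŷ_str) = Σₕ Nₕ²(1 − fₕ)sₕ²/nₕ.
Private: 4619²·(1 − 872/4619)·0.4289/872 = 8512.7762.
Public: 7783²·(1 − 679/7783)·0.1036/679 = 8436.0659.
Nonprofit: 11772²·(1 − 2182/11772)·0.4535/2182 = 23463.425.
Sum = 40412.267.
SE = √(40412.267) = 201.03.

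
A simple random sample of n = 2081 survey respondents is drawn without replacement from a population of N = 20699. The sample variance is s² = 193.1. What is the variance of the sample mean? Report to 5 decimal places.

Under SRS without replacement, Var(ȳ) = (1 − f)·s²/n with f = n/N = 2081/20699 = 0.10053626.
Var(ȳ) = (1 − 0.10053626)·193.1/2081 = 0.89946374·0.092791927 = 0.083462974.

0.08346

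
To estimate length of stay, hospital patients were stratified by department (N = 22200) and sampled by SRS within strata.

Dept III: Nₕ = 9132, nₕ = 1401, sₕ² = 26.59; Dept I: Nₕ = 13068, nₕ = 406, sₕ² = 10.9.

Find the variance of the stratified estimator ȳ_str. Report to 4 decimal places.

0.0117

Var(ȳ_str) = Σₕ Wₕ²(1 − fₕ)sₕ²/nₕ with Wₕ = Nₕ/N, N = 22200.
Dept III: Wₕ = 0.41135135; term = 0.41135135²·(1 − 0.15341656)·26.59/1401 = 0.002718791.
Dept I: Wₕ = 0.58864865; term = 0.58864865²·(1 − 0.03106826)·10.9/406 = 0.0090137592.
Sum = 0.01173255.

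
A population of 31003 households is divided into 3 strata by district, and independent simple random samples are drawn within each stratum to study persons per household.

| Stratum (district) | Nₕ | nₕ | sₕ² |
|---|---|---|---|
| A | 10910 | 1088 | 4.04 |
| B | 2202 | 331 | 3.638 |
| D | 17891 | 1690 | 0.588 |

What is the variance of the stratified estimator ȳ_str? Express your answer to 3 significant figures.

5.66 × 10^-4

Var(ȳ_str) = Σₕ Wₕ²(1 − fₕ)sₕ²/nₕ with Wₕ = Nₕ/N, N = 31003.
A: Wₕ = 0.35190143; term = 0.35190143²·(1 − 0.09972502)·4.04/1088 = 4.139708 × 10^-4.
B: Wₕ = 0.07102538; term = 0.07102538²·(1 − 0.15031789)·3.638/331 = 4.711057 × 10^-5.
D: Wₕ = 0.57707319; term = 0.57707319²·(1 − 0.09446090)·0.588/1690 = 1.0492032 × 10^-4.
Sum = 5.6600169 × 10^-4.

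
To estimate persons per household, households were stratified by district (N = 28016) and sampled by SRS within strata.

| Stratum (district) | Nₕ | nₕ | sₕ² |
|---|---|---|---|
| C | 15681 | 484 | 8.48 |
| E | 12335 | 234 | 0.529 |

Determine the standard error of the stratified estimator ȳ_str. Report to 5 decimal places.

Var(ȳ_str) = Σₕ Wₕ²(1 − fₕ)sₕ²/nₕ with Wₕ = Nₕ/N, N = 28016.
C: Wₕ = 0.55971588; term = 0.55971588²·(1 − 0.03086538)·8.48/484 = 0.0053194882.
E: Wₕ = 0.44028412; term = 0.44028412²·(1 − 0.01897041)·0.529/234 = 4.2992032 × 10^-4.
Sum = 0.0057494085.
SE = √(0.0057494085) = 0.07582.

0.07582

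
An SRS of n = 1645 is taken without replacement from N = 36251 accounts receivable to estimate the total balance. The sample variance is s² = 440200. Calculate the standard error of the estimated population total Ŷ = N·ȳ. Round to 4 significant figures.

579400

Var(Ŷ) = N²·Var(ȳ) = N²·(1 − n/N)·s²/n.
f = 1645/36251 = 0.04537806; Var(ȳ) = 0.95462194·440200/1645 = 255.45567.
Var(Ŷ) = 36251² · 255.45567 = 3.3570324 × 10^11.
SE(Ŷ) = √(3.3570324 × 10^11) = 579400.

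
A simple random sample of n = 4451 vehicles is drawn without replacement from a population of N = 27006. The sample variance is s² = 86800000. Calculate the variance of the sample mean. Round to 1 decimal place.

Under SRS without replacement, Var(ȳ) = (1 − f)·s²/n with f = n/N = 4451/27006 = 0.16481523.
Var(ȳ) = (1 − 0.16481523)·86800000/4451 = 0.83518477·19501.236 = 16287.135.

16287.1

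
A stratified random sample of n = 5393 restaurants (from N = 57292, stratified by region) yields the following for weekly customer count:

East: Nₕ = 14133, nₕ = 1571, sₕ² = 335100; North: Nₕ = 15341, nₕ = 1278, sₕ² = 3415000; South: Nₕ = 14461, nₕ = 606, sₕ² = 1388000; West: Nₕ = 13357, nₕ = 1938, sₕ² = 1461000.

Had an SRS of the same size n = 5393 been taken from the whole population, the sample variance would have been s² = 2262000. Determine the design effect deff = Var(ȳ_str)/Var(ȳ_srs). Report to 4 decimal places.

Var(ȳ_str) = Σ Wₕ²(1−fₕ)sₕ²/nₕ with Wₕ = Nₕ/57292:
  East: (14133/57292)²·(1−1571/14133)·335100/1571 = 11.53728
  North: (15341/57292)²·(1−1278/15341)·3415000/1278 = 175.63195
  South: (14461/57292)²·(1−606/14461)·1388000/606 = 139.80855
  West: (13357/57292)²·(1−1938/13357)·1461000/1938 = 35.030431
  → Var(ȳ_str) = 362.00821.
Var(ȳ_srs) = (1 − 5393/57292)·2262000/5393 = 379.95065.
deff = 362.00821 / 379.95065 = 0.9528.

0.9528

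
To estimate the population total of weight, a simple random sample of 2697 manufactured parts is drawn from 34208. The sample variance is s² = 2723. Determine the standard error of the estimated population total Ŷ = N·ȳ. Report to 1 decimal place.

32989.7

Var(Ŷ) = N²·Var(ȳ) = N²·(1 − n/N)·s²/n.
f = 2697/34208 = 0.07884121; Var(ȳ) = 0.92115879·2723/2697 = 0.93003908.
Var(Ŷ) = 34208² · 0.93003908 = 1.0883199 × 10^9.
SE(Ŷ) = √(1.0883199 × 10^9) = 32989.7.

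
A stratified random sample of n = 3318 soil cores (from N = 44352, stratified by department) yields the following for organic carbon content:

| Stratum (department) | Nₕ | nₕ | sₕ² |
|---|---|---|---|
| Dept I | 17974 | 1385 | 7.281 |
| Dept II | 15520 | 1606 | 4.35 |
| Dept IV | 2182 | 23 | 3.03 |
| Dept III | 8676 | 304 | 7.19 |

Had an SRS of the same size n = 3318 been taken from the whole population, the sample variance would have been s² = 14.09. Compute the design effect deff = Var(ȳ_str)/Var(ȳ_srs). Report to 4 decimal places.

Var(ȳ_str) = Σ Wₕ²(1−fₕ)sₕ²/nₕ with Wₕ = Nₕ/44352:
  Dept I: (17974/44352)²·(1−1385/17974)·7.281/1385 = 7.9685589 × 10^-4
  Dept II: (15520/44352)²·(1−1606/15520)·4.35/1606 = 2.9734526 × 10^-4
  Dept IV: (2182/44352)²·(1−23/2182)·3.03/23 = 3.1549738 × 10^-4
  Dept III: (8676/44352)²·(1−304/8676)·7.19/304 = 8.7332854 × 10^-4
  → Var(ȳ_str) = 0.0022830271.
Var(ȳ_srs) = (1 − 3318/44352)·14.09/3318 = 0.0039288483.
deff = 0.0022830271 / 0.0039288483 = 0.5811.

0.5811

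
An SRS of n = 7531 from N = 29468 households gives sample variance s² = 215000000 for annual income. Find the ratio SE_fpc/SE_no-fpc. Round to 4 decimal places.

f = n/N = 7531/29468 = 0.25556536.
SE_no-fpc = √(s²/n) = 168.9635; SE_fpc = √((1−f)s²/n) = 145.78277.
Ratio = √(1−f) = 0.86280626.

0.8628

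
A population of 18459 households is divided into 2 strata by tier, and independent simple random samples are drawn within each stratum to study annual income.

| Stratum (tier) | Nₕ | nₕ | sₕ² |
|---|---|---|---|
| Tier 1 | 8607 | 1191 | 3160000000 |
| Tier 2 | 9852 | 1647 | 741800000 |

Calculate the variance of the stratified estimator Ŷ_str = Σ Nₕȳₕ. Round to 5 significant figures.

2.0576 × 10^14

Var(Ŷ_str) = Σₕ Nₕ²(1 − fₕ)sₕ²/nₕ.
Tier 1: 8607²·(1 − 1191/8607)·3160000000/1191 = 1.6935454 × 10^14.
Tier 2: 9852²·(1 − 1647/9852)·741800000/1647 = 3.6407949 × 10^13.
Sum = 2.0576249 × 10^14.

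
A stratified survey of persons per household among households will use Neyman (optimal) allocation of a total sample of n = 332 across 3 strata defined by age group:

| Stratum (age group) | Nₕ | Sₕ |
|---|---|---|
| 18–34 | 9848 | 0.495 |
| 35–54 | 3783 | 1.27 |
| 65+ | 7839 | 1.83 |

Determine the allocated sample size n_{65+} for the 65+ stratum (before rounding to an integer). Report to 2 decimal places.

Neyman allocation: nₕ = n·NₕSₕ / Σⱼ NⱼSⱼ.
Σ NⱼSⱼ = 9848·0.495 + 3783·1.27 + 7839·1.83 = 24024.54.
n_{65+} = 332·7839·1.83 / 24024.54 = 198.24.

198.24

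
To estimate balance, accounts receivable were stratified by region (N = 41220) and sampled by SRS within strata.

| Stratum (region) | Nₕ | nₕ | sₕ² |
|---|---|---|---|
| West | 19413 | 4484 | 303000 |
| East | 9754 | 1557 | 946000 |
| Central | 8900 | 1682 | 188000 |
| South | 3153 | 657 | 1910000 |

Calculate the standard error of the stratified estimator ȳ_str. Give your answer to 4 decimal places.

Var(ȳ_str) = Σₕ Wₕ²(1 − fₕ)sₕ²/nₕ with Wₕ = Nₕ/N, N = 41220.
West: Wₕ = 0.47096070; term = 0.47096070²·(1 − 0.23097924)·303000/4484 = 11.526154.
East: Wₕ = 0.23663270; term = 0.23663270²·(1 − 0.15962682)·946000/1557 = 28.590664.
Central: Wₕ = 0.21591460; term = 0.21591460²·(1 − 0.18898876)·188000/1682 = 4.2259346.
South: Wₕ = 0.07649199; term = 0.07649199²·(1 − 0.20837298)·1910000/657 = 13.465441.
Sum = 57.808194.
SE = √(57.808194) = 7.6032.

7.6032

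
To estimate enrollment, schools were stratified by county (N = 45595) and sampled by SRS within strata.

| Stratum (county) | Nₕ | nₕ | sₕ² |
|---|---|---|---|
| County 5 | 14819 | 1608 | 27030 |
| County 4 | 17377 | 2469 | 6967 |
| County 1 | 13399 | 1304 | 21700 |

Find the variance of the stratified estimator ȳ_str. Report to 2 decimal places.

3.23

Var(ȳ_str) = Σₕ Wₕ²(1 − fₕ)sₕ²/nₕ with Wₕ = Nₕ/N, N = 45595.
County 5: Wₕ = 0.32501371; term = 0.32501371²·(1 − 0.10850935)·27030/1608 = 1.5829972.
County 4: Wₕ = 0.38111635; term = 0.38111635²·(1 − 0.14208436)·6967/2469 = 0.35162882.
County 1: Wₕ = 0.29386994; term = 0.29386994²·(1 − 0.09732070)·21700/1304 = 1.2972568.
Sum = 3.2318828.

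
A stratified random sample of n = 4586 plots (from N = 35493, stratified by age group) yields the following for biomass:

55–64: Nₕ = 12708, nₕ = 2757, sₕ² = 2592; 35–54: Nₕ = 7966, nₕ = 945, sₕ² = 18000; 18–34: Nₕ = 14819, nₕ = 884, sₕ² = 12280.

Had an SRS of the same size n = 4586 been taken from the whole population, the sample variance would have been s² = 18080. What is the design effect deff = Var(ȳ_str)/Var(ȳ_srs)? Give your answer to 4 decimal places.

0.9371

Var(ȳ_str) = Σ Wₕ²(1−fₕ)sₕ²/nₕ with Wₕ = Nₕ/35493:
  55–64: (12708/35493)²·(1−2757/12708)·2592/2757 = 0.094374952
  35–54: (7966/35493)²·(1−945/7966)·18000/945 = 0.84565759
  18–34: (14819/35493)²·(1−884/14819)·12280/884 = 2.2771233
  → Var(ȳ_str) = 3.2171558.
Var(ȳ_srs) = (1 − 4586/35493)·18080/4586 = 3.4330373.
deff = 3.2171558 / 3.4330373 = 0.9371.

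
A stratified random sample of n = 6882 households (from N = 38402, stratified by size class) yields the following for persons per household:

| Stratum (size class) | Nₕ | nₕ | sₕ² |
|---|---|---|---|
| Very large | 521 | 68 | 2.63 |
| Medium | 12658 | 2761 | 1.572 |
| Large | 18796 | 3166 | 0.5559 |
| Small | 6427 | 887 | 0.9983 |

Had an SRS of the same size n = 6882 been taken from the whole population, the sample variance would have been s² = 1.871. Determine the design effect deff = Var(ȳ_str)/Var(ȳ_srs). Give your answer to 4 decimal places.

0.5230

Var(ȳ_str) = Σ Wₕ²(1−fₕ)sₕ²/nₕ with Wₕ = Nₕ/38402:
  Very large: (521/38402)²·(1−68/521)·2.63/68 = 6.189778 × 10^-6
  Medium: (12658/38402)²·(1−2761/12658)·1.572/2761 = 4.8366773 × 10^-5
  Large: (18796/38402)²·(1−3166/18796)·0.5559/3166 = 3.4978605 × 10^-5
  Small: (6427/38402)²·(1−887/6427)·0.9983/887 = 2.7173641 × 10^-5
  → Var(ȳ_str) = 1.167088 × 10^-4.
Var(ȳ_srs) = (1 − 6882/38402)·1.871/6882 = 2.2314722 × 10^-4.
deff = (1.167088 × 10^-4) / (2.2314722 × 10^-4) = 0.5230.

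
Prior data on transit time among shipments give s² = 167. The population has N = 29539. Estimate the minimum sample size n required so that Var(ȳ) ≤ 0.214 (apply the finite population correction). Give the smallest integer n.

761

Without fpc, n₀ = s²/D = 167/0.214 = 780.3738.
With fpc, (1 − n/N)·s²/n ≤ D requires n ≥ n₀/(1 + n₀/N) = 780.3738/(1 + 780.3738/29539) = 760.2882.
Rounding up, n = 761.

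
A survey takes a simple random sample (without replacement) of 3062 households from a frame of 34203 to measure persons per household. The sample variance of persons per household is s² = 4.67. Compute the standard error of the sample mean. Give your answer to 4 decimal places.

0.0373

Under SRS without replacement, Var(ȳ) = (1 − f)·s²/n with f = n/N = 3062/34203 = 0.08952431.
Var(ȳ) = (1 − 0.08952431)·4.67/3062 = 0.91047569·0.001525147 = 0.0013886092.
SE(ȳ) = √(0.0013886092) = 0.0373.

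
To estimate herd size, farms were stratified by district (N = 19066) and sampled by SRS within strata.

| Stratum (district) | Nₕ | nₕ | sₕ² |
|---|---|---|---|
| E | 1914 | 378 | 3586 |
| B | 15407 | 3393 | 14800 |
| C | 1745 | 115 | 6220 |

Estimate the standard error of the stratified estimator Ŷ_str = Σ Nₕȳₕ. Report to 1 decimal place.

Var(Ŷ_str) = Σₕ Nₕ²(1 − fₕ)sₕ²/nₕ.
E: 1914²·(1 − 378/1914)·3586/378 = 2.78902 × 10^7.
B: 15407²·(1 − 3393/15407)·14800/3393 = 8.0739037 × 10^8.
C: 1745²·(1 − 115/1745)·6220/115 = 1.5384223 × 10^8.
Sum = 9.891228 × 10^8.
SE = √(9.891228 × 10^8) = 31450.3.

31450.3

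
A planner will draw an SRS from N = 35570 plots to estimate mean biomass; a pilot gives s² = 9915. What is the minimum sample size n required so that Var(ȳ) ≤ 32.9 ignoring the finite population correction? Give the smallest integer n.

Without fpc, n₀ = s²/D = 9915/32.9 = 301.3678.
Rounding up, n = 302.

302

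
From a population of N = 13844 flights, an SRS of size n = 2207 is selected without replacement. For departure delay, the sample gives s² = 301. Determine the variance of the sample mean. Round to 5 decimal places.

0.11464

Under SRS without replacement, Var(ȳ) = (1 − f)·s²/n with f = n/N = 2207/13844 = 0.15941924.
Var(ȳ) = (1 − 0.15941924)·301/2207 = 0.84058076·0.13638423 = 0.11464196.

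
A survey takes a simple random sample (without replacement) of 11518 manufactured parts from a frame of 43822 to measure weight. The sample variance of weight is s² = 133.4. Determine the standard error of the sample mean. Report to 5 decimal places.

0.09240

Under SRS without replacement, Var(ȳ) = (1 − f)·s²/n with f = n/N = 11518/43822 = 0.26283602.
Var(ȳ) = (1 − 0.26283602)·133.4/11518 = 0.73716398·0.011581872 = 0.0085377388.
SE(ȳ) = √(0.0085377388) = 0.09240.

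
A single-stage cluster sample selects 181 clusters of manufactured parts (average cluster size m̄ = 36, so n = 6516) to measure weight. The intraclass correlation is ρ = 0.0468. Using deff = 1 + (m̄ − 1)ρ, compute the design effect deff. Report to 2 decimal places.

2.64

deff = 1 + (36 − 1)·0.0468 = 1 + 1.638 = 2.638.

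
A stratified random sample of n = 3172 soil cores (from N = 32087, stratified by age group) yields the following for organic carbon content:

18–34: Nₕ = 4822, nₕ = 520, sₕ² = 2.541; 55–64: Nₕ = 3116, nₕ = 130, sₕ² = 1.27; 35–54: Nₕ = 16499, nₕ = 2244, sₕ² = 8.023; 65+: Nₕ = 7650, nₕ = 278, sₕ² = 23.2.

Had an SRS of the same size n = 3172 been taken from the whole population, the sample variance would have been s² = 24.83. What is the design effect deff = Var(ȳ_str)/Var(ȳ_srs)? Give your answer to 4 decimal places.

Var(ȳ_str) = Σ Wₕ²(1−fₕ)sₕ²/nₕ with Wₕ = Nₕ/32087:
  18–34: (4822/32087)²·(1−520/4822)·2.541/520 = 9.8455664 × 10^-5
  55–64: (3116/32087)²·(1−130/3116)·1.27/130 = 8.8285502 × 10^-5
  35–54: (16499/32087)²·(1−2244/16499)·8.023/2244 = 8.1673385 × 10^-4
  65+: (7650/32087)²·(1−278/7650)·23.2/278 = 0.0045712158
  → Var(ȳ_str) = 0.0055746908.
Var(ȳ_srs) = (1 − 3172/32087)·24.83/3172 = 0.0070540352.
deff = 0.0055746908 / 0.0070540352 = 0.7903.

0.7903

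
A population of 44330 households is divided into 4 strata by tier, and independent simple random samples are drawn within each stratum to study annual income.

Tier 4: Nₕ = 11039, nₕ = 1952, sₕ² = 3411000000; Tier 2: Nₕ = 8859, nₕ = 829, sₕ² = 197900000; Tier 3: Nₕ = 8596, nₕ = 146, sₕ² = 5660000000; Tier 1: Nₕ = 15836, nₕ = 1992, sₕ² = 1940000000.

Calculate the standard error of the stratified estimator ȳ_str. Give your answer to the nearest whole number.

Var(ȳ_str) = Σₕ Wₕ²(1 − fₕ)sₕ²/nₕ with Wₕ = Nₕ/N, N = 44330.
Tier 4: Wₕ = 0.24901872; term = 0.24901872²·(1 − 0.17682761)·3411000000/1952 = 89198.326.
Tier 2: Wₕ = 0.19984209; term = 0.19984209²·(1 − 0.09357715)·197900000/829 = 8641.6376.
Tier 3: Wₕ = 0.19390932; term = 0.19390932²·(1 − 0.01698464)·5660000000/146 = 1.4329176 × 10^6.
Tier 1: Wₕ = 0.35722987; term = 0.35722987²·(1 − 0.12578934)·1940000000/1992 = 108648.57.
Sum = 1.6394061 × 10^6.
SE = √(1.6394061 × 10^6) = 1280.

1280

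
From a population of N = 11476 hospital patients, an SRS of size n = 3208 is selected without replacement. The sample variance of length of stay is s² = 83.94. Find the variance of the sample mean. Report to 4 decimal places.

Under SRS without replacement, Var(ȳ) = (1 − f)·s²/n with f = n/N = 3208/11476 = 0.27953991.
Var(ȳ) = (1 − 0.27953991)·83.94/3208 = 0.72046009·0.026165835 = 0.01885144.

0.0189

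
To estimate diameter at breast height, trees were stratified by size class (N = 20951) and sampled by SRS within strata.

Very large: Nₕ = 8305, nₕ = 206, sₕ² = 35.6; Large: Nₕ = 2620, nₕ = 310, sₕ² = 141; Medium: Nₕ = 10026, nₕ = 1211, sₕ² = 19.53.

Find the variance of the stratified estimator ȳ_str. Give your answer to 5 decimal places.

0.03600

Var(ȳ_str) = Σₕ Wₕ²(1 − fₕ)sₕ²/nₕ with Wₕ = Nₕ/N, N = 20951.
Very large: Wₕ = 0.39640113; term = 0.39640113²·(1 − 0.02480433)·35.6/206 = 0.026481605.
Large: Wₕ = 0.12505370; term = 0.12505370²·(1 − 0.11832061)·141/310 = 0.006271352.
Medium: Wₕ = 0.47854518; term = 0.47854518²·(1 − 0.12078596)·19.53/1211 = 0.003247122.
Sum = 0.036000079.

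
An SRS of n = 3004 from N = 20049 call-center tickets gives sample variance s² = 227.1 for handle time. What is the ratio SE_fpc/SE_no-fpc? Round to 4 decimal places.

f = n/N = 3004/20049 = 0.14983291.
SE_no-fpc = √(s²/n) = 0.27495309; SE_fpc = √((1−f)s²/n) = 0.25351914.
Ratio = √(1−f) = 0.92204506.

0.9220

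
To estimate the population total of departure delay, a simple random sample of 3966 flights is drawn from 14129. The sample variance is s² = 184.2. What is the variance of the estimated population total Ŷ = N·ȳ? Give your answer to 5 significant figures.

6.6691 × 10^6

Var(Ŷ) = N²·Var(ȳ) = N²·(1 − n/N)·s²/n.
f = 3966/14129 = 0.28069927; Var(ȳ) = 0.71930073·184.2/3966 = 0.033407765.
Var(Ŷ) = 14129² · 0.033407765 = 6.6691467 × 10^6.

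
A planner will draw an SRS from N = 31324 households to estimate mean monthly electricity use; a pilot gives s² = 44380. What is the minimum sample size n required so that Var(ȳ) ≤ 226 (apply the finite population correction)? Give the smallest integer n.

Without fpc, n₀ = s²/D = 44380/226 = 196.3717.
With fpc, (1 − n/N)·s²/n ≤ D requires n ≥ n₀/(1 + n₀/N) = 196.3717/(1 + 196.3717/31324) = 195.1483.
Rounding up, n = 196.

196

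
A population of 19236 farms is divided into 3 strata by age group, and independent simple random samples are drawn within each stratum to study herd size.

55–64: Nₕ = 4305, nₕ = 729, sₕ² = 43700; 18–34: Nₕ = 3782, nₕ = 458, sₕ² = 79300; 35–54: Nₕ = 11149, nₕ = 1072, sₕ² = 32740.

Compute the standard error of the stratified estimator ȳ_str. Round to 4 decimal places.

Var(ȳ_str) = Σₕ Wₕ²(1 − fₕ)sₕ²/nₕ with Wₕ = Nₕ/N, N = 19236.
55–64: Wₕ = 0.22379913; term = 0.22379913²·(1 − 0.16933798)·43700/729 = 2.4939919.
18–34: Wₕ = 0.19661052; term = 0.19661052²·(1 − 0.12109995)·79300/458 = 5.8824834.
35–54: Wₕ = 0.57959035; term = 0.57959035²·(1 − 0.09615212)·32740/1072 = 9.2730271.
Sum = 17.649502.
SE = √(17.649502) = 4.2011.

4.2011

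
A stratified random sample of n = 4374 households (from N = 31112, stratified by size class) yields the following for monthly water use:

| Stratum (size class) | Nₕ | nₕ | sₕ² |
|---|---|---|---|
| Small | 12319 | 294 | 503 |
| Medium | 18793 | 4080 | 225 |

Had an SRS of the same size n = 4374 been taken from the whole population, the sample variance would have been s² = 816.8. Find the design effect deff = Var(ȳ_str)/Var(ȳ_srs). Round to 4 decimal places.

1.7297

Var(ȳ_str) = Σ Wₕ²(1−fₕ)sₕ²/nₕ with Wₕ = Nₕ/31112:
  Small: (12319/31112)²·(1−294/12319)·503/294 = 0.26183357
  Medium: (18793/31112)²·(1−4080/18793)·225/4080 = 0.015753021
  → Var(ȳ_str) = 0.27758659.
Var(ȳ_srs) = (1 − 4374/31112)·816.8/4374 = 0.16048629.
deff = 0.27758659 / 0.16048629 = 1.7297.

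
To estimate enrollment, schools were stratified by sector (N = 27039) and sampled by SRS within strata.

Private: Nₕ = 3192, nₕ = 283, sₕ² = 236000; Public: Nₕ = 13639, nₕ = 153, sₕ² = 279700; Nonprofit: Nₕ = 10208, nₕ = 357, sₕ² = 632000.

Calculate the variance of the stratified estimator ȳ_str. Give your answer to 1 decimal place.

714.0

Var(ȳ_str) = Σₕ Wₕ²(1 − fₕ)sₕ²/nₕ with Wₕ = Nₕ/N, N = 27039.
Private: Wₕ = 0.11805170; term = 0.11805170²·(1 − 0.08865915)·236000/283 = 10.59134.
Public: Wₕ = 0.50441954; term = 0.50441954²·(1 − 0.01121783)·279700/153 = 459.92336.
Nonprofit: Wₕ = 0.37752875; term = 0.37752875²·(1 − 0.03497257)·632000/357 = 243.49418.
Sum = 714.00888.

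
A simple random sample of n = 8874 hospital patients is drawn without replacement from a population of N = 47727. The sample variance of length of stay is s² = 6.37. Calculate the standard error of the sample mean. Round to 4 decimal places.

Under SRS without replacement, Var(ȳ) = (1 − f)·s²/n with f = n/N = 8874/47727 = 0.18593249.
Var(ȳ) = (1 − 0.18593249)·6.37/8874 = 0.81406751·7.1782736 × 10^-4 = 5.8435993 × 10^-4.
SE(ȳ) = √(5.8435993 × 10^-4) = 0.0242.

0.0242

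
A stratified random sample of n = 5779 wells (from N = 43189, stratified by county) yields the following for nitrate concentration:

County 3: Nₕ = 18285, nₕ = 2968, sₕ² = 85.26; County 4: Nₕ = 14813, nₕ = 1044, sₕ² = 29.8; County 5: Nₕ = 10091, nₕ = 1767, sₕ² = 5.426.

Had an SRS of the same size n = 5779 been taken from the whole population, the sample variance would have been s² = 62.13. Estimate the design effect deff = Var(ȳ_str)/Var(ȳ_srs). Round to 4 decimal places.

Var(ȳ_str) = Σ Wₕ²(1−fₕ)sₕ²/nₕ with Wₕ = Nₕ/43189:
  County 3: (18285/43189)²·(1−2968/18285)·85.26/2968 = 0.0043132419
  County 4: (14813/43189)²·(1−1044/14813)·29.8/1044 = 0.0031211518
  County 5: (10091/43189)²·(1−1767/10091)·5.426/1767 = 1.3828123 × 10^-4
  → Var(ȳ_str) = 0.0075726749.
Var(ȳ_srs) = (1 − 5779/43189)·62.13/5779 = 0.0093124342.
deff = 0.0075726749 / 0.0093124342 = 0.8132.

0.8132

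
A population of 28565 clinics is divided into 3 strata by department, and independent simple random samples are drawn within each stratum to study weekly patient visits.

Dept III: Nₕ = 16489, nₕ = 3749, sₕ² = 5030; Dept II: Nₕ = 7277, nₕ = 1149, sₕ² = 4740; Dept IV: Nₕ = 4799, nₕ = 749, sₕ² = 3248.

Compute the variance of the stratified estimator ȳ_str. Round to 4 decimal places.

Var(ȳ_str) = Σₕ Wₕ²(1 − fₕ)sₕ²/nₕ with Wₕ = Nₕ/N, N = 28565.
Dept III: Wₕ = 0.57724488; term = 0.57724488²·(1 − 0.22736370)·5030/3749 = 0.34542028.
Dept II: Wₕ = 0.25475232; term = 0.25475232²·(1 − 0.15789474)·4740/1149 = 0.22545558.
Dept IV: Wₕ = 0.16800280; term = 0.16800280²·(1 − 0.15607418)·3248/749 = 0.10329315.
Sum = 0.67416901.

0.6742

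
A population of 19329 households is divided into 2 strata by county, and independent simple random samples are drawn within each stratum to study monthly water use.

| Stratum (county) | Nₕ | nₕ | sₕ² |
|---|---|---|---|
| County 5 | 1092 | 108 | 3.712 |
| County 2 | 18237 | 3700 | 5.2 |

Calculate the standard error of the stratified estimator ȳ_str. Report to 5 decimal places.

0.03311

Var(ȳ_str) = Σₕ Wₕ²(1 − fₕ)sₕ²/nₕ with Wₕ = Nₕ/N, N = 19329.
County 5: Wₕ = 0.05649542; term = 0.05649542²·(1 − 0.09890110)·3.712/108 = 9.885148 × 10^-5.
County 2: Wₕ = 0.94350458; term = 0.94350458²·(1 − 0.20288425)·5.2/3700 = 9.9726605 × 10^-4.
Sum = 0.0010961175.
SE = √(0.0010961175) = 0.03311.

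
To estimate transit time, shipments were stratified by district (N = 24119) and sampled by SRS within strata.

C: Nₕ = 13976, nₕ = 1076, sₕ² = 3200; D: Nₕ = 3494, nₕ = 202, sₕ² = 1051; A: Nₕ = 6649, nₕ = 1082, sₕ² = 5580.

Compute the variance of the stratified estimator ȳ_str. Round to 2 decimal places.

1.35

Var(ȳ_str) = Σₕ Wₕ²(1 − fₕ)sₕ²/nₕ with Wₕ = Nₕ/N, N = 24119.
C: Wₕ = 0.57946018; term = 0.57946018²·(1 − 0.07698912)·3200/1076 = 0.92170451.
D: Wₕ = 0.14486504; term = 0.14486504²·(1 − 0.05781339)·1051/202 = 0.10287633.
A: Wₕ = 0.27567478; term = 0.27567478²·(1 − 0.16273124)·5580/1082 = 0.32814508.
Sum = 1.3527259.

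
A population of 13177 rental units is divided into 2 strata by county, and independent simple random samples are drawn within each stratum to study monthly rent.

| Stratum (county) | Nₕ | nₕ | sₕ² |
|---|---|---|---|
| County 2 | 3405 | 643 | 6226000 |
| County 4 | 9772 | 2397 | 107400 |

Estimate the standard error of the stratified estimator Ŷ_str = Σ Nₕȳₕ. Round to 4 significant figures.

307100

Var(Ŷ_str) = Σₕ Nₕ²(1 − fₕ)sₕ²/nₕ.
County 2: 3405²·(1 − 643/3405)·6226000/643 = 9.1062367 × 10^10.
County 4: 9772²·(1 − 2397/9772)·107400/2397 = 3.2291018 × 10^9.
Sum = 9.4291469 × 10^10.
SE = √(9.4291469 × 10^10) = 307100.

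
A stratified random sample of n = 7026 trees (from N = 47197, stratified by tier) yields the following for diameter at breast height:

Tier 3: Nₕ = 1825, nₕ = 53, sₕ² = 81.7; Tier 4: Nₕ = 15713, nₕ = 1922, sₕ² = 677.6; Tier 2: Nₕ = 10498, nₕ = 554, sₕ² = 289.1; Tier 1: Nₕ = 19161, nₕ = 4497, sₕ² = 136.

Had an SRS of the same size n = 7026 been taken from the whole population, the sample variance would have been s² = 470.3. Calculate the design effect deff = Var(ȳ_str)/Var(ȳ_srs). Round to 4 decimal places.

Var(ȳ_str) = Σ Wₕ²(1−fₕ)sₕ²/nₕ with Wₕ = Nₕ/47197:
  Tier 3: (1825/47197)²·(1−53/1825)·81.7/53 = 0.002237917
  Tier 4: (15713/47197)²·(1−1922/15713)·677.6/1922 = 0.034296207
  Tier 2: (10498/47197)²·(1−554/10498)·289.1/554 = 0.024455538
  Tier 1: (19161/47197)²·(1−4497/19161)·136/4497 = 0.0038146777
  → Var(ȳ_str) = 0.06480434.
Var(ȳ_srs) = (1 − 7026/47197)·470.3/7026 = 0.056972474.
deff = 0.06480434 / 0.056972474 = 1.1375.

1.1375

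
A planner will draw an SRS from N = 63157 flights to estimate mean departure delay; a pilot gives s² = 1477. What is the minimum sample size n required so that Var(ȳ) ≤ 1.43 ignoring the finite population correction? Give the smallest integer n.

Without fpc, n₀ = s²/D = 1477/1.43 = 1032.8671.
Rounding up, n = 1033.

1033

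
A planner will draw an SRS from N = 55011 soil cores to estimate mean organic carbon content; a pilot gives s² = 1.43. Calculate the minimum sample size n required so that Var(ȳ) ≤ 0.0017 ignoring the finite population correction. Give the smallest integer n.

Without fpc, n₀ = s²/D = 1.43/0.0017 = 841.1765.
Rounding up, n = 842.

842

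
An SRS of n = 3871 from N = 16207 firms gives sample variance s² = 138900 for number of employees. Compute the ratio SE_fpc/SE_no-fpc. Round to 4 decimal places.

0.8724

f = n/N = 3871/16207 = 0.23884741.
SE_no-fpc = √(s²/n) = 5.9901754; SE_fpc = √((1−f)s²/n) = 5.2260722.
Ratio = √(1−f) = 0.87244059.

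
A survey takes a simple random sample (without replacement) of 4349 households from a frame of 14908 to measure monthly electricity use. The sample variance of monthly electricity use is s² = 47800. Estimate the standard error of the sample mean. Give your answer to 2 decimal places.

2.79

Under SRS without replacement, Var(ȳ) = (1 − f)·s²/n with f = n/N = 4349/14908 = 0.29172257.
Var(ȳ) = (1 − 0.29172257)·47800/4349 = 0.70827743·10.991032 = 7.7847003.
SE(ȳ) = √(7.7847003) = 2.79.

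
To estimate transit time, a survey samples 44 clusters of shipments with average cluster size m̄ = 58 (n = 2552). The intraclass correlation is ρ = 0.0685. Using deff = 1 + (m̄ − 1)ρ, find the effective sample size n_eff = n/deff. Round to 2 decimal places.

deff = 1 + (58 − 1)·0.0685 = 1 + 3.9045 = 4.9045.
n_eff = 2552 / 4.9045 = 520.34.

520.34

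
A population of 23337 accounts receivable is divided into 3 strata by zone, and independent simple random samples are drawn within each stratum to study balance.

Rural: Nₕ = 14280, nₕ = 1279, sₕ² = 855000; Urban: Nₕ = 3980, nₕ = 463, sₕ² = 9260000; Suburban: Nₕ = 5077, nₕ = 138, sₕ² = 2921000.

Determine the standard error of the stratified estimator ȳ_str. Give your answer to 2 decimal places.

Var(ȳ_str) = Σₕ Wₕ²(1 − fₕ)sₕ²/nₕ with Wₕ = Nₕ/N, N = 23337.
Rural: Wₕ = 0.61190384; term = 0.61190384²·(1 − 0.08956583)·855000/1279 = 227.88224.
Urban: Wₕ = 0.17054463; term = 0.17054463²·(1 − 0.11633166)·9260000/463 = 514.03819.
Suburban: Wₕ = 0.21755153; term = 0.21755153²·(1 − 0.02718141)·2921000/138 = 974.56006.
Sum = 1716.4805.
SE = √(1716.4805) = 41.43.

41.43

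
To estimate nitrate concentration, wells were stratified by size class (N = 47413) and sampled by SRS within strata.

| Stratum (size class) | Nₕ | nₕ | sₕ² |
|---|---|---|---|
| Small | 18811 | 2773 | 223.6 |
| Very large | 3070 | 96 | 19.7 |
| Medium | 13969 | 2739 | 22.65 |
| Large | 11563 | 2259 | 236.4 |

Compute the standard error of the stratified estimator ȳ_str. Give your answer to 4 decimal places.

0.1313

Var(ȳ_str) = Σₕ Wₕ²(1 − fₕ)sₕ²/nₕ with Wₕ = Nₕ/N, N = 47413.
Small: Wₕ = 0.39674773; term = 0.39674773²·(1 − 0.14741375)·223.6/2773 = 0.010821542.
Very large: Wₕ = 0.06475017; term = 0.06475017²·(1 − 0.03127036)·19.7/96 = 8.3344983 × 10^-4.
Medium: Wₕ = 0.29462384; term = 0.29462384²·(1 − 0.19607703)·22.65/2739 = 5.7706718 × 10^-4.
Large: Wₕ = 0.24387826; term = 0.24387826²·(1 − 0.19536452)·236.4/2259 = 0.0050081416.
Sum = 0.017240201.
SE = √(0.017240201) = 0.1313.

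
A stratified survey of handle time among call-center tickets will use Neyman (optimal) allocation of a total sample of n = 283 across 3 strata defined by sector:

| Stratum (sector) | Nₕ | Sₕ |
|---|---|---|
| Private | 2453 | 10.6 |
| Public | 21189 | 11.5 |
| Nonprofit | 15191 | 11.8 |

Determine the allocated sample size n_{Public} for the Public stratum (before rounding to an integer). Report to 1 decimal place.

Neyman allocation: nₕ = n·NₕSₕ / Σⱼ NⱼSⱼ.
Σ NⱼSⱼ = 2453·10.6 + 21189·11.5 + 15191·11.8 = 448929.1.
n_{Public} = 283·21189·11.5 / 448929.1 = 153.6.

153.6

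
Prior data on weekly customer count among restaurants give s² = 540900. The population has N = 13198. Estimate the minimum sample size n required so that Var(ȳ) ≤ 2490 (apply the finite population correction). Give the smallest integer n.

214

Without fpc, n₀ = s²/D = 540900/2490 = 217.2289.
With fpc, (1 − n/N)·s²/n ≤ D requires n ≥ n₀/(1 + n₀/N) = 217.2289/(1 + 217.2289/13198) = 213.7114.
Rounding up, n = 214.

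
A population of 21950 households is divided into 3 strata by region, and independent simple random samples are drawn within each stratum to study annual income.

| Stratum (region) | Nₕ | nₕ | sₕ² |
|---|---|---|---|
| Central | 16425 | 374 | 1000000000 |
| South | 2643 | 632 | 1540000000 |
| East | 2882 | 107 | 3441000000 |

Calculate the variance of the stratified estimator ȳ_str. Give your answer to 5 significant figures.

2.0238 × 10^6

Var(ȳ_str) = Σₕ Wₕ²(1 − fₕ)sₕ²/nₕ with Wₕ = Nₕ/N, N = 21950.
Central: Wₕ = 0.74829157; term = 0.74829157²·(1 − 0.02277017)·1000000000/374 = 1.4630758 × 10^6.
South: Wₕ = 0.12041002; term = 0.12041002²·(1 − 0.23912221)·1540000000/632 = 26880.901.
East: Wₕ = 0.13129841; term = 0.13129841²·(1 − 0.03712700)·3441000000/107 = 533812.59.
Sum = 2.0237693 × 10^6.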